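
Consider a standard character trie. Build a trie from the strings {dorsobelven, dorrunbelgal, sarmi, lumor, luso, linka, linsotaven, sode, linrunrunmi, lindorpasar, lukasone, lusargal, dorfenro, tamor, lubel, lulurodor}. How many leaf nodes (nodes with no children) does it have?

A leaf is a node with no children — equivalently, the end of a word that is not a proper prefix of any other stored word.
Those words: "dorfenro", "dorrunbelgal", "dorsobelven", "lindorpasar", "linka", "linrunrunmi", "linsotaven", "lubel", "lukasone", "lulurodor", "lumor", "lusargal", "luso", "sarmi", "sode", "tamor"
Leaf count: 16

16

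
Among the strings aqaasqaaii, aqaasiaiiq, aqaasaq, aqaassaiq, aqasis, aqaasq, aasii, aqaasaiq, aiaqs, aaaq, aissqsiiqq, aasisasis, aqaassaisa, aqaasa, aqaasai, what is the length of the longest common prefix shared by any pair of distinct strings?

8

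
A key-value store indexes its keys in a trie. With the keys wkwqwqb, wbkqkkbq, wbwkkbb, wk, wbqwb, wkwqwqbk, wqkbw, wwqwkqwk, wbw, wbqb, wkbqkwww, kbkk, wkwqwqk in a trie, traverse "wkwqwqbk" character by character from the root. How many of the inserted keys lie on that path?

Walk "wkwqwqbk" from the root; an end-of-word marker is hit whenever a stored word is a prefix of "wkwqwqbk".
Prefixes of the query that are stored words: "wk", "wkwqwqb", "wkwqwqbk"
Count: 3

3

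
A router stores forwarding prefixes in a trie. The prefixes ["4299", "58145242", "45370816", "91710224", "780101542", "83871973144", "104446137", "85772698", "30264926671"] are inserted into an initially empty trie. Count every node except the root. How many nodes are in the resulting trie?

Insert word by word; a character creates a node only if that edge doesn't already exist:
  "4299" → 4 new (4, 2, 9, 9)
  "58145242" → 8 new (5, 8, 1, 4, 5, 2, 4, 2)
  "45370816" → prefix "4" already present; 7 new (5, 3, 7, 0, 8, 1, 6)
  "91710224" → 8 new (9, 1, 7, 1, 0, 2, 2, 4)
  "780101542" → 9 new (7, 8, 0, 1, 0, 1, 5, 4, 2)
  "83871973144" → 11 new (8, 3, 8, 7, 1, 9, 7, 3, 1, 4, 4)
  "104446137" → 9 new (1, 0, 4, 4, 4, 6, 1, 3, 7)
  "85772698" → prefix "8" already present; 7 new (5, 7, 7, 2, 6, 9, 8)
  "30264926671" → 11 new (3, 0, 2, 6, 4, 9, 2, 6, 6, 7, 1)
Total nodes = 4 + 8 + 7 + 8 + 9 + 11 + 9 + 7 + 11 = 74

74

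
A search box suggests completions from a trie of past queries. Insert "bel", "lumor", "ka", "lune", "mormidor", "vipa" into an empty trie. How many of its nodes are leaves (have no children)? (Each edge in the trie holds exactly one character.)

6

A leaf is a node with no children — equivalently, the end of a word that is not a proper prefix of any other stored word.
Those words: "bel", "ka", "lumor", "lune", "mormidor", "vipa"
Leaf count: 6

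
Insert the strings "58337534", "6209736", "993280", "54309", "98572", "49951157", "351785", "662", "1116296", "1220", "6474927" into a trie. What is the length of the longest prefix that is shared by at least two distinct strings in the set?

Equivalently: take the maximum, over all pairs, of their longest common prefix length.
e.g. "1116296" and "1220" share the prefix "1" of length 1; no pair shares a longer one.
Longest shared-prefix length: 1

1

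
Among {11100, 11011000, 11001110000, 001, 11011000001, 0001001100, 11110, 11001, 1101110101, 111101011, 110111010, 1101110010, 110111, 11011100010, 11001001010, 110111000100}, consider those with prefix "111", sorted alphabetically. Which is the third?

Words with prefix "111", in lexicographic order: "11100", "11110", "111101011"
The 3rd is 111101011.

111101011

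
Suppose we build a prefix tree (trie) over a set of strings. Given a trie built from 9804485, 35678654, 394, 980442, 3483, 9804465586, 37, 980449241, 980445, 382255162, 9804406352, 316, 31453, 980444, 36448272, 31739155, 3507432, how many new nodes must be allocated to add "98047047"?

4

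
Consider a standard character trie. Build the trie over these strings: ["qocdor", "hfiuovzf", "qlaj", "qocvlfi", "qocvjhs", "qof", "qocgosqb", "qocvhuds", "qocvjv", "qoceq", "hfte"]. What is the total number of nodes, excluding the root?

39

For each word, the new-node count is its length minus the longest prefix already in the trie:
  "qocdor" → 6 new (q, o, c, d, o, r)
  "hfiuovzf" → 8 new (h, f, i, u, o, v, z, f)
  "qlaj" → prefix "q" already present; 3 new (l, a, j)
  "qocvlfi" → prefix "qoc" already present; 4 new (v, l, f, i)
  "qocvjhs" → prefix "qocv" already present; 3 new (j, h, s)
  "qof" → prefix "qo" already present; 1 new (f)
  "qocgosqb" → prefix "qoc" already present; 5 new (g, o, s, q, b)
  "qocvhuds" → prefix "qocv" already present; 4 new (h, u, d, s)
  "qocvjv" → prefix "qocvj" already present; 1 new (v)
  "qoceq" → prefix "qoc" already present; 2 new (e, q)
  "hfte" → prefix "hf" already present; 2 new (t, e)
Total nodes = 6 + 8 + 3 + 4 + 3 + 1 + 5 + 4 + 1 + 2 + 2 = 39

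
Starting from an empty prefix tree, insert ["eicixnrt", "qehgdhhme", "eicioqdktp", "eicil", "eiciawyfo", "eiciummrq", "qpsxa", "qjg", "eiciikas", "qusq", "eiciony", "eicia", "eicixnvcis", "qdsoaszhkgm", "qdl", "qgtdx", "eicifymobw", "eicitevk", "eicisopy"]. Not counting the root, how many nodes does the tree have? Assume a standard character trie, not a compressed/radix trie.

82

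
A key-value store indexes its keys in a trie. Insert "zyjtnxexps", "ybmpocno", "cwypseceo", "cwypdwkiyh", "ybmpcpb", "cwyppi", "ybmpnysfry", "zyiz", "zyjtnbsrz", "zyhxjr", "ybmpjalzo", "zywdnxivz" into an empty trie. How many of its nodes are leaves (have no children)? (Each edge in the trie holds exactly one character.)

A leaf is a node with no children — equivalently, the end of a word that is not a proper prefix of any other stored word.
Those words: "cwypdwkiyh", "cwyppi", "cwypseceo", "ybmpcpb", "ybmpjalzo", "ybmpnysfry", "ybmpocno", "zyhxjr", "zyiz", "zyjtnbsrz", "zyjtnxexps", "zywdnxivz"
Leaf count: 12

12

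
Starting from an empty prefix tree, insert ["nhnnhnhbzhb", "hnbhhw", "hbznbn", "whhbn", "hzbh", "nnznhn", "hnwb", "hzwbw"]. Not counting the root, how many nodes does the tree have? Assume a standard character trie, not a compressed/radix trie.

40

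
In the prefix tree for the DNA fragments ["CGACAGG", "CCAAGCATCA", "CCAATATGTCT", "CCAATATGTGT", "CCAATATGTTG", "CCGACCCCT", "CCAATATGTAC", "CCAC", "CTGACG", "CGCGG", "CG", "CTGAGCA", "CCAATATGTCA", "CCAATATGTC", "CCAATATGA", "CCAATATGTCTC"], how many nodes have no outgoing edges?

Leaves are exactly the stored words that no other stored word extends.
Those words: "CCAAGCATCA", "CCAATATGA", "CCAATATGTAC", "CCAATATGTCA", "CCAATATGTCTC", "CCAATATGTGT", "CCAATATGTTG", "CCAC", "CCGACCCCT", "CGACAGG", "CGCGG", "CTGACG", "CTGAGCA"
Leaf count: 13

13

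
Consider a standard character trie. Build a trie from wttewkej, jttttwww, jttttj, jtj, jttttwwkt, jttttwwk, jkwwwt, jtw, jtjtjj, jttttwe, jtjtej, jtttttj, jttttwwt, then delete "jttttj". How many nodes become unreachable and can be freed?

A node on "jttttj"'s path can go only if nothing else ends at it or branches off below it.
The suffix "j" (1 node) is used only by "jttttj"; the node for "jtttt" still has the child "w", so pruning stops there.
Nodes removed: 1

1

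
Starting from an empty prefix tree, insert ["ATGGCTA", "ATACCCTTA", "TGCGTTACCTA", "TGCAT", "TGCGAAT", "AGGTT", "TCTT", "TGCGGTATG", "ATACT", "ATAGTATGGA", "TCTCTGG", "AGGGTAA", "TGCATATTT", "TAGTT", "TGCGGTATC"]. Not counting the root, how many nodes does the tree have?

67

Count nodes per top-level branch (shared prefixes stored once):
  'A'-branch (AGGGTAA, AGGTT, ATACCCTTA, ATACT, ATAGTATGGA, ATGGCTA): 30 nodes
  'T'-branch (TAGTT, TCTCTGG, TCTT, TGCAT, TGCATATTT, TGCGAAT, TGCGGTATC, TGCGGTATG, TGCGTTACCTA): 37 nodes
Sum: 67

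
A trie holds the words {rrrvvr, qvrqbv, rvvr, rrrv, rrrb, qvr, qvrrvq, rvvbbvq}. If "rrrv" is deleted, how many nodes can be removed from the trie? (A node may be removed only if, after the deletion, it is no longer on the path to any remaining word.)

0

Walk "rrrv" from the leaf back toward the root, removing each node that no remaining word uses.
Every node on "rrrv" is still needed (e.g. by "rrrvvr"), so nothing is freed.
Nodes removed: 0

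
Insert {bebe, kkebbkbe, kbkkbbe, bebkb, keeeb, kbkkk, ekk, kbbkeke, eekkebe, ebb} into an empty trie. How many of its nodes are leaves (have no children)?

A leaf is a node with no children — equivalently, the end of a word that is not a proper prefix of any other stored word.
Those words: "bebe", "bebkb", "ebb", "eekkebe", "ekk", "kbbkeke", "kbkkbbe", "kbkkk", "keeeb", "kkebbkbe"
Leaf count: 10

10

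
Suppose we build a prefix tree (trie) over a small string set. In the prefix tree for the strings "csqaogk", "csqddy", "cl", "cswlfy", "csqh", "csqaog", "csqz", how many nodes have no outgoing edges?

Leaves are exactly the stored words that no other stored word extends.
Those words: "cl", "csqaogk", "csqddy", "csqh", "csqz", "cswlfy"
Leaf count: 6

6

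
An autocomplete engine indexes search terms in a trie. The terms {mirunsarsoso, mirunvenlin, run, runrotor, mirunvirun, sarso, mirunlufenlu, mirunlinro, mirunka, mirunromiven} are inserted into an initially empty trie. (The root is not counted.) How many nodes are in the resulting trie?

Trace insertions, counting only characters that open a new branch:
  "mirunsarsoso" → 12 new (m, i, r, u, n, s, a, r, s, o, s, o)
  "mirunvenlin" → prefix "mirun" already present; 6 new (v, e, n, l, i, n)
  "run" → 3 new (r, u, n)
  "runrotor" → prefix "run" already present; 5 new (r, o, t, o, r)
  "mirunvirun" → prefix "mirunv" already present; 4 new (i, r, u, n)
  "sarso" → 5 new (s, a, r, s, o)
  "mirunlufenlu" → prefix "mirun" already present; 7 new (l, u, f, e, n, l, u)
  "mirunlinro" → prefix "mirunl" already present; 4 new (i, n, r, o)
  "mirunka" → prefix "mirun" already present; 2 new (k, a)
  "mirunromiven" → prefix "mirun" already present; 7 new (r, o, m, i, v, e, n)
Total nodes = 12 + 6 + 3 + 5 + 4 + 5 + 7 + 4 + 2 + 7 = 55

55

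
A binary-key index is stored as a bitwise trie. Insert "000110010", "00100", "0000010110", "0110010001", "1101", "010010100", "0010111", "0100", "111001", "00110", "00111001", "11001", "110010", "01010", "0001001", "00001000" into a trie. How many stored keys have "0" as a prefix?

12

Traverse to the node for "0", then collect every word in that subtree.
Words under "0": 0000010110, 00001000, 0001001, 000110010, 00100, 0010111, 00110, 00111001, 0100, 010010100, 01010, 0110010001
Count: 12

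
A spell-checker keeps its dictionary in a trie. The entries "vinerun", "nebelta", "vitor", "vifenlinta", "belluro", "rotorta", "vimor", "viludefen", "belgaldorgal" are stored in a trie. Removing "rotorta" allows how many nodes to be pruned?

7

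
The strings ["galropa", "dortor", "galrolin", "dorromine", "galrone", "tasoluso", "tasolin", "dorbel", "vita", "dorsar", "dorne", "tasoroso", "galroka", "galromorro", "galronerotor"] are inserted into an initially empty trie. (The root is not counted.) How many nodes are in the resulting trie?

Insert word by word; a character creates a node only if that edge doesn't already exist:
  "galropa" → 7 new (g, a, l, r, o, p, a)
  "dortor" → 6 new (d, o, r, t, o, r)
  "galrolin" → prefix "galro" already present; 3 new (l, i, n)
  "dorromine" → prefix "dor" already present; 6 new (r, o, m, i, n, e)
  "galrone" → prefix "galro" already present; 2 new (n, e)
  "tasoluso" → 8 new (t, a, s, o, l, u, s, o)
  "tasolin" → prefix "tasol" already present; 2 new (i, n)
  "dorbel" → prefix "dor" already present; 3 new (b, e, l)
  "vita" → 4 new (v, i, t, a)
  "dorsar" → prefix "dor" already present; 3 new (s, a, r)
  "dorne" → prefix "dor" already present; 2 new (n, e)
  "tasoroso" → prefix "taso" already present; 4 new (r, o, s, o)
  "galroka" → prefix "galro" already present; 2 new (k, a)
  "galromorro" → prefix "galro" already present; 5 new (m, o, r, r, o)
  "galronerotor" → prefix "galrone" already present; 5 new (r, o, t, o, r)
Total nodes = 7 + 6 + 3 + 6 + 2 + 8 + 2 + 3 + 4 + 3 + 2 + 4 + 2 + 5 + 5 = 62

62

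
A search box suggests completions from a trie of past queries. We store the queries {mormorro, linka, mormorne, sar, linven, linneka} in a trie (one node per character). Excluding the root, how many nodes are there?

Trie structure (* marks end of a word):
(root)
├─ l
│  └─ i
│     └─ n
│        ├─ k
│        │  └─ a *
│        ├─ n
│        │  └─ e
│        │     └─ k
│        │        └─ a *
│        └─ v
│           └─ e
│              └─ n *
├─ m
│  └─ o
│     └─ r
│        └─ m
│           └─ o
│              └─ r
│                 ├─ n
│                 │  └─ e *
│                 └─ r
│                    └─ o *
└─ s
   └─ a
      └─ r *
Counting every labelled node above: 25.

25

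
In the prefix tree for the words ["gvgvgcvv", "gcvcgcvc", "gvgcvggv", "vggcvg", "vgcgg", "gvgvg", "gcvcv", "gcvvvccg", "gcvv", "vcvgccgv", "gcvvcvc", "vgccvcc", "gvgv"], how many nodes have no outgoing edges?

10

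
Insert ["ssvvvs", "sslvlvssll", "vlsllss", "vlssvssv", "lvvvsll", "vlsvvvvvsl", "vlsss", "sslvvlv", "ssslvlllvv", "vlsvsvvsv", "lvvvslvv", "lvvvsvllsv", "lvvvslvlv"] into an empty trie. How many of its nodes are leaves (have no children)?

Leaves are exactly the stored words that no other stored word extends.
Those words: "lvvvsll", "lvvvslvlv", "lvvvslvv", "lvvvsvllsv", "sslvlvssll", "sslvvlv", "ssslvlllvv", "ssvvvs", "vlsllss", "vlsss", "vlssvssv", "vlsvsvvsv", "vlsvvvvvsl"
Leaf count: 13

13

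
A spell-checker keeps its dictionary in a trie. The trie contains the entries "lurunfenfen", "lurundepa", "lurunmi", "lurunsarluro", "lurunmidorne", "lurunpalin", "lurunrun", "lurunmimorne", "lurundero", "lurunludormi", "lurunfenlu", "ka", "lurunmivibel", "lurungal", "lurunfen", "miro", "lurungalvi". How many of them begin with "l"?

15

Walk to "l"; the words in its subtree are exactly those with that prefix.
Matches: "lurundepa", "lurundero", "lurunfen", "lurunfenfen", "lurunfenlu", "lurungal", "lurungalvi", "lurunludormi", "lurunmi", "lurunmidorne", "lurunmimorne", "lurunmivibel", "lurunpalin", "lurunrun", "lurunsarluro"
Count: 15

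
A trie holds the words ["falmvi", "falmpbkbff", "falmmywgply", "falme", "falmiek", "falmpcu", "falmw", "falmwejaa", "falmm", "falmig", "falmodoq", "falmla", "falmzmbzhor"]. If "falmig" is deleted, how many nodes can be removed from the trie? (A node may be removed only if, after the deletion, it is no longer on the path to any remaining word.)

1

After clearing the end-marker at "falmig", prune upward until reaching a node still needed by another word.
The suffix "g" (1 node) is used only by "falmig"; the node for "falmi" still has the child "e", so pruning stops there.
Nodes removed: 1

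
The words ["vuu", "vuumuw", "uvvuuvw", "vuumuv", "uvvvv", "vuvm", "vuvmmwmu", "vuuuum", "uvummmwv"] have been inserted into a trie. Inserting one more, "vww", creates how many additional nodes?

The longest prefix of "vww" already in the trie is "v" (length 1).
So 3 − 1 = 2 new nodes.

2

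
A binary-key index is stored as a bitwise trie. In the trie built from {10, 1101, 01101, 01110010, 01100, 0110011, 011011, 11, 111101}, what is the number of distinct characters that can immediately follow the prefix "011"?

2

Walk "011" from the root, arriving at one node.
Distinct next characters after "011": 0, 1.
That node has 2 child edges.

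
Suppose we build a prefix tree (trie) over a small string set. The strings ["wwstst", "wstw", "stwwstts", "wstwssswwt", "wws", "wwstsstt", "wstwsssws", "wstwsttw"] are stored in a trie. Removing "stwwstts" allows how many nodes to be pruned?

After clearing the end-marker at "stwwstts", prune upward until reaching a node still needed by another word.
No other word shares any prefix with "stwwstts", so all 8 of its nodes go.
Nodes removed: 8

8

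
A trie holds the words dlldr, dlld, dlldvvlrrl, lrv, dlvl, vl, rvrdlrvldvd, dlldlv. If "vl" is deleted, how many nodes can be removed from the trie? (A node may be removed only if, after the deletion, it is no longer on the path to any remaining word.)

2

A node on "vl"'s path can go only if nothing else ends at it or branches off below it.
No other word shares any prefix with "vl", so all 2 of its nodes go.
Nodes removed: 2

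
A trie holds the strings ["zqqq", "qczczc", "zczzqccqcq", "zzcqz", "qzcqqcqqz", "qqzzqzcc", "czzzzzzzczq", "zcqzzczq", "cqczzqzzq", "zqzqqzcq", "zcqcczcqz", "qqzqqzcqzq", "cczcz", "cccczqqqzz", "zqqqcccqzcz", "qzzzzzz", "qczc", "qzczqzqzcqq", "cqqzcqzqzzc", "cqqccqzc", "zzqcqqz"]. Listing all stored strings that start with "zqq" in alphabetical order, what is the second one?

zqqqcccqzcz

DFS of the "zqq" subtree visits, in order: "zqqq", "zqqqcccqzcz"
The 2nd is zqqqcccqzcz.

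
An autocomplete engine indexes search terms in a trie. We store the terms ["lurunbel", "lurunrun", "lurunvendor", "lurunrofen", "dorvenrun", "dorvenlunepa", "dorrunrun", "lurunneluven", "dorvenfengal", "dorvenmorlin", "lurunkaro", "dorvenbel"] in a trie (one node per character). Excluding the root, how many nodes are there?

For each word, the new-node count is its length minus the longest prefix already in the trie:
  "lurunbel" → 8 new (l, u, r, u, n, b, e, l)
  "lurunrun" → prefix "lurun" already present; 3 new (r, u, n)
  "lurunvendor" → prefix "lurun" already present; 6 new (v, e, n, d, o, r)
  "lurunrofen" → prefix "lurunr" already present; 4 new (o, f, e, n)
  "dorvenrun" → 9 new (d, o, r, v, e, n, r, u, n)
  "dorvenlunepa" → prefix "dorven" already present; 6 new (l, u, n, e, p, a)
  "dorrunrun" → prefix "dor" already present; 6 new (r, u, n, r, u, n)
  "lurunneluven" → prefix "lurun" already present; 7 new (n, e, l, u, v, e, n)
  "dorvenfengal" → prefix "dorven" already present; 6 new (f, e, n, g, a, l)
  "dorvenmorlin" → prefix "dorven" already present; 6 new (m, o, r, l, i, n)
  "lurunkaro" → prefix "lurun" already present; 4 new (k, a, r, o)
  "dorvenbel" → prefix "dorven" already present; 3 new (b, e, l)
Total nodes = 8 + 3 + 6 + 4 + 9 + 6 + 6 + 7 + 6 + 6 + 4 + 3 = 68

68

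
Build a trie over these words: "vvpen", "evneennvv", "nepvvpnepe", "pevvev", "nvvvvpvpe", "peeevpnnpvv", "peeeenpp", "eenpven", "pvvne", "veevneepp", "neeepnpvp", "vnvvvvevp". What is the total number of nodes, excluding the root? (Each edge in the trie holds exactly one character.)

84

Count nodes per top-level branch (shared prefixes stored once):
  'e'-branch (eenpven, evneennvv): 15 nodes
  'n'-branch (neeepnpvp, nepvvpnepe, nvvvvpvpe): 25 nodes
  'p'-branch (peeeenpp, peeevpnnpvv, pevvev, pvvne): 23 nodes
  'v'-branch (veevneepp, vnvvvvevp, vvpen): 21 nodes
Sum: 84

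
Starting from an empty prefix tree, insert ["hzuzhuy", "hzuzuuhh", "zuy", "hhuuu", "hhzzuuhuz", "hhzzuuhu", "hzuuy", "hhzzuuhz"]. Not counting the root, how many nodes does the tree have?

28

Trace insertions, counting only characters that open a new branch:
  "hzuzhuy" → 7 new (h, z, u, z, h, u, y)
  "hzuzuuhh" → prefix "hzuz" already present; 4 new (u, u, h, h)
  "zuy" → 3 new (z, u, y)
  "hhuuu" → prefix "h" already present; 4 new (h, u, u, u)
  "hhzzuuhuz" → prefix "hh" already present; 7 new (z, z, u, u, h, u, z)
  "hhzzuuhu" → prefix "hhzzuuhu" already present; 0 new (none)
  "hzuuy" → prefix "hzu" already present; 2 new (u, y)
  "hhzzuuhz" → prefix "hhzzuuh" already present; 1 new (z)
Total nodes = 7 + 4 + 3 + 4 + 7 + 0 + 2 + 1 = 28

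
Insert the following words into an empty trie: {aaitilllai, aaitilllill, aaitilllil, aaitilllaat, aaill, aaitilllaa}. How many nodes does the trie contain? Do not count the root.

17

Count nodes per top-level branch (shared prefixes stored once):
  'a'-branch (aaill, aaitilllaa, aaitilllaat, aaitilllai, aaitilllil, aaitilllill): 17 nodes
Sum: 17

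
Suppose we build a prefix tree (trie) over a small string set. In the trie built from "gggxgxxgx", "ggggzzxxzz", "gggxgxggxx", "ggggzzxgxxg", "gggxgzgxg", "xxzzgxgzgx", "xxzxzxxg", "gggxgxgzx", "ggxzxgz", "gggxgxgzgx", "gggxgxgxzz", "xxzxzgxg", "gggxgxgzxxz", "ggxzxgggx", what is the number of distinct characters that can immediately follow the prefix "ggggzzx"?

2

The children of the "ggggzzx" node are the distinct next characters among strings starting with "ggggzzx".
Characters that immediately follow "ggggzzx" among the stored strings: {g, x}.
That node has 2 child edges.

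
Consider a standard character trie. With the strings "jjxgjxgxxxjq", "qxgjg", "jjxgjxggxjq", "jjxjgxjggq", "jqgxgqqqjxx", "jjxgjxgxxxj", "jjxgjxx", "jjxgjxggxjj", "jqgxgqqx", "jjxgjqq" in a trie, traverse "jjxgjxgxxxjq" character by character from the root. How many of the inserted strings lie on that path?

Traverse "jjxgjxgxxxjq" character by character; count nodes along the way that are marked as word ends.
Prefixes of the query that are stored words: "jjxgjxgxxxj", "jjxgjxgxxxjq"
Count: 2

2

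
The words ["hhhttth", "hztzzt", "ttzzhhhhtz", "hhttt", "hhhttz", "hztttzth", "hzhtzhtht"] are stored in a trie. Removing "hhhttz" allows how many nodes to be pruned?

1

Walk "hhhttz" from the leaf back toward the root, removing each node that no remaining word uses.
The suffix "z" (1 node) is used only by "hhhttz"; the node for "hhhtt" still has the child "t", so pruning stops there.
Nodes removed: 1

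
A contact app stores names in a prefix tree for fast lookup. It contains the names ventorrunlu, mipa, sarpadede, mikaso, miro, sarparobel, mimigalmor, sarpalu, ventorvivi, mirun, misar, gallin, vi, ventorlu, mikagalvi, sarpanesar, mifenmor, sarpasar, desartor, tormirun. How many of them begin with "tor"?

1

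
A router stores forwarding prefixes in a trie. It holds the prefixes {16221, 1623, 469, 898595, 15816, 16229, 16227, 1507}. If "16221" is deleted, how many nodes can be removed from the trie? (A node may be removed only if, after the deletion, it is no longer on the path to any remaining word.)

1

Walk "16221" from the leaf back toward the root, removing each node that no remaining word uses.
The suffix "1" (1 node) is used only by "16221"; the node for "1622" still has the child "9", so pruning stops there.
Nodes removed: 1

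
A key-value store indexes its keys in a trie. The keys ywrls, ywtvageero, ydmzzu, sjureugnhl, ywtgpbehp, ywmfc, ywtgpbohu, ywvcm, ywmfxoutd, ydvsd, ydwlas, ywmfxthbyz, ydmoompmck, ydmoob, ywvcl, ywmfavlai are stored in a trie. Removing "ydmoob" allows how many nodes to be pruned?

Walk "ydmoob" from the leaf back toward the root, removing each node that no remaining word uses.
The suffix "b" (1 node) is used only by "ydmoob"; the node for "ydmoo" still has the child "m", so pruning stops there.
Nodes removed: 1

1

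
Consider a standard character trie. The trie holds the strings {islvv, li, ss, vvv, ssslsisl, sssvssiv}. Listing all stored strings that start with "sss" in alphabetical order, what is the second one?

sssvssiv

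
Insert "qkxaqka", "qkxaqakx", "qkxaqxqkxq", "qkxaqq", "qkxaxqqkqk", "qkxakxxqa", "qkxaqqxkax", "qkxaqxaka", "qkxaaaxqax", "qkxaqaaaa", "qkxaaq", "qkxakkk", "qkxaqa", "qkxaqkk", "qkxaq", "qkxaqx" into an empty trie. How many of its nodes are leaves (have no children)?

12

A leaf is a node with no children — equivalently, the end of a word that is not a proper prefix of any other stored word.
Those words: "qkxaaaxqax", "qkxaaq", "qkxakkk", "qkxakxxqa", "qkxaqaaaa", "qkxaqakx", "qkxaqka", "qkxaqkk", "qkxaqqxkax", "qkxaqxaka", "qkxaqxqkxq", "qkxaxqqkqk"
Leaf count: 12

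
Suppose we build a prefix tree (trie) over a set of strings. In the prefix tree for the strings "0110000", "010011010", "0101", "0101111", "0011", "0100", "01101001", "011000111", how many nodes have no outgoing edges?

Leaves are exactly the stored words that no other stored word extends.
Those words: "0011", "010011010", "0101111", "0110000", "011000111", "01101001"
Leaf count: 6

6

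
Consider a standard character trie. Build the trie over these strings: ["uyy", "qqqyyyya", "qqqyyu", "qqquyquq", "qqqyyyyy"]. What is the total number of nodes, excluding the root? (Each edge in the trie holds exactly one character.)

Trace insertions, counting only characters that open a new branch:
  "uyy" → 3 new (u, y, y)
  "qqqyyyya" → 8 new (q, q, q, y, y, y, y, a)
  "qqqyyu" → prefix "qqqyy" already present; 1 new (u)
  "qqquyquq" → prefix "qqq" already present; 5 new (u, y, q, u, q)
  "qqqyyyyy" → prefix "qqqyyyy" already present; 1 new (y)
Total nodes = 3 + 8 + 1 + 5 + 1 = 18

18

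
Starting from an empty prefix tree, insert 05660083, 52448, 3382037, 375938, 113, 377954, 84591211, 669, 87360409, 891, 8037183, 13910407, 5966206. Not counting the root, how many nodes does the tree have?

Insert word by word; a character creates a node only if that edge doesn't already exist:
  "05660083" → 8 new (0, 5, 6, 6, 0, 0, 8, 3)
  "52448" → 5 new (5, 2, 4, 4, 8)
  "3382037" → 7 new (3, 3, 8, 2, 0, 3, 7)
  "375938" → prefix "3" already present; 5 new (7, 5, 9, 3, 8)
  "113" → 3 new (1, 1, 3)
  "377954" → prefix "37" already present; 4 new (7, 9, 5, 4)
  "84591211" → 8 new (8, 4, 5, 9, 1, 2, 1, 1)
  "669" → 3 new (6, 6, 9)
  "87360409" → prefix "8" already present; 7 new (7, 3, 6, 0, 4, 0, 9)
  "891" → prefix "8" already present; 2 new (9, 1)
  "8037183" → prefix "8" already present; 6 new (0, 3, 7, 1, 8, 3)
  "13910407" → prefix "1" already present; 7 new (3, 9, 1, 0, 4, 0, 7)
  "5966206" → prefix "5" already present; 6 new (9, 6, 6, 2, 0, 6)
Total nodes = 8 + 5 + 7 + 5 + 3 + 4 + 8 + 3 + 7 + 2 + 6 + 7 + 6 = 71

71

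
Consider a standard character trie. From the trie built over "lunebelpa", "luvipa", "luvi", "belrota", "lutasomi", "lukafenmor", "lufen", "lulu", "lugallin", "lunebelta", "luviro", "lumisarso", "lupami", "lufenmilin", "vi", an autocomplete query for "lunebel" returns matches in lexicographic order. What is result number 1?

lunebelpa

Filter for "lunebel…" and sort: "lunebelpa", "lunebelta"
Position 1: lunebelpa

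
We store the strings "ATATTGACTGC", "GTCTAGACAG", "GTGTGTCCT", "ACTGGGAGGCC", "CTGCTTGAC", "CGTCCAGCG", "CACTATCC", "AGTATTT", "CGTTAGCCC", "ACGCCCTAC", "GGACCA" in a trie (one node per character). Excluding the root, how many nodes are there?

86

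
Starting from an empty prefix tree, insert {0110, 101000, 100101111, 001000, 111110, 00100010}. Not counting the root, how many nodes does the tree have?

Count nodes per top-level branch (shared prefixes stored once):
  '0'-branch (001000, 00100010, 0110): 11 nodes
  '1'-branch (100101111, 101000, 111110): 18 nodes
Sum: 29

29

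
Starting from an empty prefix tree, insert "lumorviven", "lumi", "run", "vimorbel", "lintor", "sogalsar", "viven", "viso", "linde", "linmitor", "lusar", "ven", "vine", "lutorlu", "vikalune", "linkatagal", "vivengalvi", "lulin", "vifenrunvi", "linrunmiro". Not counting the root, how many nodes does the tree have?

95

Trace insertions, counting only characters that open a new branch:
  "lumorviven" → 10 new (l, u, m, o, r, v, i, v, e, n)
  "lumi" → prefix "lum" already present; 1 new (i)
  "run" → 3 new (r, u, n)
  "vimorbel" → 8 new (v, i, m, o, r, b, e, l)
  "lintor" → prefix "l" already present; 5 new (i, n, t, o, r)
  "sogalsar" → 8 new (s, o, g, a, l, s, a, r)
  "viven" → prefix "vi" already present; 3 new (v, e, n)
  "viso" → prefix "vi" already present; 2 new (s, o)
  "linde" → prefix "lin" already present; 2 new (d, e)
  "linmitor" → prefix "lin" already present; 5 new (m, i, t, o, r)
  "lusar" → prefix "lu" already present; 3 new (s, a, r)
  "ven" → prefix "v" already present; 2 new (e, n)
  "vine" → prefix "vi" already present; 2 new (n, e)
  "lutorlu" → prefix "lu" already present; 5 new (t, o, r, l, u)
  "vikalune" → prefix "vi" already present; 6 new (k, a, l, u, n, e)
  "linkatagal" → prefix "lin" already present; 7 new (k, a, t, a, g, a, l)
  "vivengalvi" → prefix "viven" already present; 5 new (g, a, l, v, i)
  "lulin" → prefix "lu" already present; 3 new (l, i, n)
  "vifenrunvi" → prefix "vi" already present; 8 new (f, e, n, r, u, n, v, i)
  "linrunmiro" → prefix "lin" already present; 7 new (r, u, n, m, i, r, o)
Total nodes = 10 + 1 + 3 + 8 + 5 + 8 + 3 + 2 + 2 + 5 + 3 + 2 + 2 + 5 + 6 + 7 + 5 + 3 + 8 + 7 = 95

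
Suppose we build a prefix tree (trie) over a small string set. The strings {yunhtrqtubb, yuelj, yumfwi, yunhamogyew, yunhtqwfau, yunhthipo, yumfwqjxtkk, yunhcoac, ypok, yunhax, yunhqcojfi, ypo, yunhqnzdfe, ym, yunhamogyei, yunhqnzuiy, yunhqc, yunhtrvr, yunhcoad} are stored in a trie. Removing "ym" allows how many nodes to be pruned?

After clearing the end-marker at "ym", prune upward until reaching a node still needed by another word.
The suffix "m" (1 node) is used only by "ym"; the node for "y" still has the child "u", so pruning stops there.
Nodes removed: 1

1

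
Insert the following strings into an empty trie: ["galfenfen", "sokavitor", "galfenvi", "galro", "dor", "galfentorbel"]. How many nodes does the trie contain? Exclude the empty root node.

Trie structure (* marks end of a word):
(root)
├─ d
│  └─ o
│     └─ r *
├─ g
│  └─ a
│     └─ l
│        ├─ f
│        │  └─ e
│        │     └─ n
│        │        ├─ f
│        │        │  └─ e
│        │        │     └─ n *
│        │        ├─ t
│        │        │  └─ o
│        │        │     └─ r
│        │        │        └─ b
│        │        │           └─ e
│        │        │              └─ l *
│        │        └─ v
│        │           └─ i *
│        └─ r
│           └─ o *
└─ s
   └─ o
      └─ k
         └─ a
            └─ v
               └─ i
                  └─ t
                     └─ o
                        └─ r *
Counting every labelled node above: 31.

31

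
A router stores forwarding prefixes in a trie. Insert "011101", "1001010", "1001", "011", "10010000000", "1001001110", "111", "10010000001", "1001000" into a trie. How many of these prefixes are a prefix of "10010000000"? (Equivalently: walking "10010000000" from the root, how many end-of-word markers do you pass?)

Walk "10010000000" from the root; an end-of-word marker is hit whenever a stored word is a prefix of "10010000000".
Prefixes of the query that are stored words: "1001", "1001000", "10010000000"
Count: 3

3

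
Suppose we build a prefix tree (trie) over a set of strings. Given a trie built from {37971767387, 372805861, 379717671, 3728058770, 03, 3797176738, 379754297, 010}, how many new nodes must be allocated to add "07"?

1

"0" is already a path in the trie; the remaining "7" must be added.
Each of the 1 remaining characters creates one node.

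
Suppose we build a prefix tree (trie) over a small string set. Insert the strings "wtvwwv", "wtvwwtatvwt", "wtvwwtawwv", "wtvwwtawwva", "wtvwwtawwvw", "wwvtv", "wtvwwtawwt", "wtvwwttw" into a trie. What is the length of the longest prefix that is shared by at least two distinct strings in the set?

10

Look for the deepest trie node that still has at least two words in its subtree.
e.g. "wtvwwtawwv" and "wtvwwtawwva" share the prefix "wtvwwtawwv" of length 10; no pair shares a longer one.
Longest shared-prefix length: 10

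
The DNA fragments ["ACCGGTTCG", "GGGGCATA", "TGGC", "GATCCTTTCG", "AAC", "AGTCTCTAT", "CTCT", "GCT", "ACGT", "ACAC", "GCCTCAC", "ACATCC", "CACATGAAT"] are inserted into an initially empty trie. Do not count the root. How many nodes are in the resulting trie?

66

Trace insertions, counting only characters that open a new branch:
  "ACCGGTTCG" → 9 new (A, C, C, G, G, T, T, C, G)
  "GGGGCATA" → 8 new (G, G, G, G, C, A, T, A)
  "TGGC" → 4 new (T, G, G, C)
  "GATCCTTTCG" → prefix "G" already present; 9 new (A, T, C, C, T, T, T, C, G)
  "AAC" → prefix "A" already present; 2 new (A, C)
  "AGTCTCTAT" → prefix "A" already present; 8 new (G, T, C, T, C, T, A, T)
  "CTCT" → 4 new (C, T, C, T)
  "GCT" → prefix "G" already present; 2 new (C, T)
  "ACGT" → prefix "AC" already present; 2 new (G, T)
  "ACAC" → prefix "AC" already present; 2 new (A, C)
  "GCCTCAC" → prefix "GC" already present; 5 new (C, T, C, A, C)
  "ACATCC" → prefix "ACA" already present; 3 new (T, C, C)
  "CACATGAAT" → prefix "C" already present; 8 new (A, C, A, T, G, A, A, T)
Total nodes = 9 + 8 + 4 + 9 + 2 + 8 + 4 + 2 + 2 + 2 + 5 + 3 + 8 = 66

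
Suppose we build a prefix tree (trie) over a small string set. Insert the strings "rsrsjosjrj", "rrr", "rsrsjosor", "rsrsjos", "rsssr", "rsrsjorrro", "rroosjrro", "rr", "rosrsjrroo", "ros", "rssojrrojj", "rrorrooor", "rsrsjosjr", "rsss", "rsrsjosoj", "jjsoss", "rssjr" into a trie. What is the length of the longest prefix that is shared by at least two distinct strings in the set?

9

The deepest shared node is where two words last agree before diverging.
"rsrsjosjr" and "rsrsjosjrj" agree on "rsrsjosjr" (9 characters) before diverging; nothing deeper is shared.
Longest shared-prefix length: 9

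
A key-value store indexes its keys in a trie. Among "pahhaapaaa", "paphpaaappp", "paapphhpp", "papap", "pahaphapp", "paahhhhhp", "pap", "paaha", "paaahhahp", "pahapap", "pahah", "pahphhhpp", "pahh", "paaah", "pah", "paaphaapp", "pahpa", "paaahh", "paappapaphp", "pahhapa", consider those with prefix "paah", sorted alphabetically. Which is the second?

DFS of the "paah" subtree visits, in order: "paaha", "paahhhhhp"
The 2nd is paahhhhhp.

paahhhhhp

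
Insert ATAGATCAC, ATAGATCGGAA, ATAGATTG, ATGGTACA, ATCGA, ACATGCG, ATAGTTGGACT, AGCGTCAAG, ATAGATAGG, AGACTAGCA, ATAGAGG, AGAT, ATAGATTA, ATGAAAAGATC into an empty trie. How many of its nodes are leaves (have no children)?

14

A leaf is a node with no children — equivalently, the end of a word that is not a proper prefix of any other stored word.
Those words: "ACATGCG", "AGACTAGCA", "AGAT", "AGCGTCAAG", "ATAGAGG", "ATAGATAGG", "ATAGATCAC", "ATAGATCGGAA", "ATAGATTA", "ATAGATTG", "ATAGTTGGACT", "ATCGA", "ATGAAAAGATC", "ATGGTACA"
Leaf count: 14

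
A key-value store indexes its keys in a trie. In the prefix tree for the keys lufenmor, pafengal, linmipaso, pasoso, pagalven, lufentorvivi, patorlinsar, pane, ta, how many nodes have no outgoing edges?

9

A leaf is a node with no children — equivalently, the end of a word that is not a proper prefix of any other stored word.
Those words: "linmipaso", "lufenmor", "lufentorvivi", "pafengal", "pagalven", "pane", "pasoso", "patorlinsar", "ta"
Leaf count: 9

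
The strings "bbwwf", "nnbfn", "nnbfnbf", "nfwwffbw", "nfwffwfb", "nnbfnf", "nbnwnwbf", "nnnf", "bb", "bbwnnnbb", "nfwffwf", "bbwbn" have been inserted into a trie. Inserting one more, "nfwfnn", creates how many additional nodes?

2

Walking "nfwfnn" from the root, the first 4 characters ("nfwf") follow existing edges; "n" is the first miss.
Each of the 2 remaining characters creates one node.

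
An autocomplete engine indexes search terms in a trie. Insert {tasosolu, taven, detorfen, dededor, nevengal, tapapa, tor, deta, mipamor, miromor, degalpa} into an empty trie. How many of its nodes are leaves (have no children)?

A leaf is a node with no children — equivalently, the end of a word that is not a proper prefix of any other stored word.
Those words: "dededor", "degalpa", "deta", "detorfen", "mipamor", "miromor", "nevengal", "tapapa", "tasosolu", "taven", "tor"
Leaf count: 11

11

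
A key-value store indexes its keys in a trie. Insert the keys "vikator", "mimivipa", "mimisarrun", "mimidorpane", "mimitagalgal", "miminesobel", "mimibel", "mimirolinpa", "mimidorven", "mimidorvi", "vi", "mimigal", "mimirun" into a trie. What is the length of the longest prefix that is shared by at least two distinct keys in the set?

Look for the deepest trie node that still has at least two words in its subtree.
"mimidorven" and "mimidorvi" agree on "mimidorv" (8 characters) before diverging; nothing deeper is shared.
Longest shared-prefix length: 8

8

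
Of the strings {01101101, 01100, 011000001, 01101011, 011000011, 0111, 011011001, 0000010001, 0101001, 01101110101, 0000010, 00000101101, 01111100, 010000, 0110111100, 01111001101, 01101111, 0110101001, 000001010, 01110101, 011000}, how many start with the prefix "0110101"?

Filter for entries beginning with "0110101":
Words under "0110101": 0110101001, 01101011
Count: 2

2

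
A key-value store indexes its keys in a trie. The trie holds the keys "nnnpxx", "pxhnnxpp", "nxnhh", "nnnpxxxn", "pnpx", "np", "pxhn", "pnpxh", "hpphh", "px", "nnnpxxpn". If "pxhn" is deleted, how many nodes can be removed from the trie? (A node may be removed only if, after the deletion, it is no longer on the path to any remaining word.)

0

A node on "pxhn"'s path can go only if nothing else ends at it or branches off below it.
Every node on "pxhn" is still needed (e.g. by "pxhnnxpp"), so nothing is freed.
Nodes removed: 0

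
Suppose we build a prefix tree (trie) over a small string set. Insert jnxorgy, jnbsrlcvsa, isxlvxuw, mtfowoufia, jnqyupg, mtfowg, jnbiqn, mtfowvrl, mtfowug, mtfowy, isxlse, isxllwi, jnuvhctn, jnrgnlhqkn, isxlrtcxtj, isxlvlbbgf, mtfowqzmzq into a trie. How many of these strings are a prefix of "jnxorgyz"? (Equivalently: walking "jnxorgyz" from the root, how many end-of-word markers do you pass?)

1

Traverse "jnxorgyz" character by character; count nodes along the way that are marked as word ends.
Prefixes of the query that are stored words: "jnxorgy"
Count: 1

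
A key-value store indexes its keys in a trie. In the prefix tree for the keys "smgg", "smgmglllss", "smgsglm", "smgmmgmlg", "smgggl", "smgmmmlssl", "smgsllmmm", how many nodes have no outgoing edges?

6

Leaves are exactly the stored words that no other stored word extends.
Those words: "smgggl", "smgmglllss", "smgmmgmlg", "smgmmmlssl", "smgsglm", "smgsllmmm"
Leaf count: 6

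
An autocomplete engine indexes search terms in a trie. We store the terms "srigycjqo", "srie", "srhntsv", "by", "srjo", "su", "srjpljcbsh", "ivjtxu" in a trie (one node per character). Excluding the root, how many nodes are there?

For each word, the new-node count is its length minus the longest prefix already in the trie:
  "srigycjqo" → 9 new (s, r, i, g, y, c, j, q, o)
  "srie" → prefix "sri" already present; 1 new (e)
  "srhntsv" → prefix "sr" already present; 5 new (h, n, t, s, v)
  "by" → 2 new (b, y)
  "srjo" → prefix "sr" already present; 2 new (j, o)
  "su" → prefix "s" already present; 1 new (u)
  "srjpljcbsh" → prefix "srj" already present; 7 new (p, l, j, c, b, s, h)
  "ivjtxu" → 6 new (i, v, j, t, x, u)
Total nodes = 9 + 1 + 5 + 2 + 2 + 1 + 7 + 6 = 33

33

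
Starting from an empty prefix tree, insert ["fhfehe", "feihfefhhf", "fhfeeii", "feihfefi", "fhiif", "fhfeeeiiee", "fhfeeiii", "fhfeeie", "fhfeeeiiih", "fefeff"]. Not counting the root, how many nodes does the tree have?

35

For each word, the new-node count is its length minus the longest prefix already in the trie:
  "fhfehe" → 6 new (f, h, f, e, h, e)
  "feihfefhhf" → prefix "f" already present; 9 new (e, i, h, f, e, f, h, h, f)
  "fhfeeii" → prefix "fhfe" already present; 3 new (e, i, i)
  "feihfefi" → prefix "feihfef" already present; 1 new (i)
  "fhiif" → prefix "fh" already present; 3 new (i, i, f)
  "fhfeeeiiee" → prefix "fhfee" already present; 5 new (e, i, i, e, e)
  "fhfeeiii" → prefix "fhfeeii" already present; 1 new (i)
  "fhfeeie" → prefix "fhfeei" already present; 1 new (e)
  "fhfeeeiiih" → prefix "fhfeeeii" already present; 2 new (i, h)
  "fefeff" → prefix "fe" already present; 4 new (f, e, f, f)
Total nodes = 6 + 9 + 3 + 1 + 3 + 5 + 1 + 1 + 2 + 4 = 35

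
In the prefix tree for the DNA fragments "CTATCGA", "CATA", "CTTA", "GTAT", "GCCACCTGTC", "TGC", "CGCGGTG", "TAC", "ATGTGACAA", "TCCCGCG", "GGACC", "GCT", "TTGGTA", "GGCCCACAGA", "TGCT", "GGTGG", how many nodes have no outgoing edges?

A leaf is a node with no children — equivalently, the end of a word that is not a proper prefix of any other stored word.
Those words: "ATGTGACAA", "CATA", "CGCGGTG", "CTATCGA", "CTTA", "GCCACCTGTC", "GCT", "GGACC", "GGCCCACAGA", "GGTGG", "GTAT", "TAC", "TCCCGCG", "TGCT", "TTGGTA"
Leaf count: 15

15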